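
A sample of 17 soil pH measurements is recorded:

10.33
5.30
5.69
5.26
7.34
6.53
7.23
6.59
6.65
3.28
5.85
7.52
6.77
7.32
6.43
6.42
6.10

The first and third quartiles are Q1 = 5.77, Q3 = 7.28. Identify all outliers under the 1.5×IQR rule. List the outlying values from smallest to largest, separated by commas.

3.28, 10.33

IQR = Q3 − Q1 = 7.28 − 5.77 = 1.51.
Lower fence = Q1 − 1.5·IQR = 5.77 − 2.265 = 3.505.
Upper fence = Q3 + 1.5·IQR = 7.28 + 2.265 = 9.545.
3.28 < 3.505 → outlier.
10.33 > 9.545 → outlier.
All remaining values lie within [3.505, 9.545].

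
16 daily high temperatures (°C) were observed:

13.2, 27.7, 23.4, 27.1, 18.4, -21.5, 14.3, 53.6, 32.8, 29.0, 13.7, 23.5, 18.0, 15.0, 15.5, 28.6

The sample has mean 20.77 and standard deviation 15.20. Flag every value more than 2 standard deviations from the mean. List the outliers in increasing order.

-21.5, 53.6

Cutoffs at x̄ ± 2s: 20.77 ± 2·15.20 = [-9.63, 51.17].
-21.5: z = -2.78, |z| > 2 → outlier.
53.6: z = 2.16, |z| > 2 → outlier.
Every other value lies within [-9.63, 51.17].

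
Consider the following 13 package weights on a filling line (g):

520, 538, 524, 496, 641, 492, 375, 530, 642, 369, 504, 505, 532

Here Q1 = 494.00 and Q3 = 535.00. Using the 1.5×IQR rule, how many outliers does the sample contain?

4

IQR = 41.00; fences at 494.00 − 61.50 = 432.50 and 535.00 + 61.50 = 596.50.
Outside the cutoffs: 369, 375, 641, 642.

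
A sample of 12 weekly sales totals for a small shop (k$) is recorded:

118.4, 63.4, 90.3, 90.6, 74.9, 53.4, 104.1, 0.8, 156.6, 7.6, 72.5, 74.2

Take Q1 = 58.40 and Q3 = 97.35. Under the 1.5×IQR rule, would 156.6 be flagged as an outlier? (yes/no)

IQR = Q3 − Q1 = 97.35 − 58.40 = 38.95.
Lower fence = Q1 − 1.5·IQR = 58.40 − 58.425 = -0.025.
Upper fence = Q3 + 1.5·IQR = 97.35 + 58.425 = 155.775.
156.6 lies above the upper fence.

yes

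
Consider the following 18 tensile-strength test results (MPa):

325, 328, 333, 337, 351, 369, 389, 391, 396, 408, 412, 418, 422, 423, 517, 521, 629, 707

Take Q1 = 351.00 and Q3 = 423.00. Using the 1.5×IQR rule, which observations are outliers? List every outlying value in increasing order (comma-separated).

629, 707

IQR = Q3 − Q1 = 423.00 − 351.00 = 72.00.
Lower fence = Q1 − 1.5·IQR = 351.00 − 108.00 = 243.00.
Upper fence = Q3 + 1.5·IQR = 423.00 + 108.00 = 531.00.
629 > 531.00 → outlier.
707 > 531.00 → outlier.
All remaining values lie within [243.00, 531.00].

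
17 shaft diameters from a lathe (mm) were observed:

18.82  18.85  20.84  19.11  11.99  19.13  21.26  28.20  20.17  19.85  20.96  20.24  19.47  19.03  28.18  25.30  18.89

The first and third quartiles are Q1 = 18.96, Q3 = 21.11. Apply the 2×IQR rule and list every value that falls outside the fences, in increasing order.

11.99, 28.18, 28.20

IQR = Q3 − Q1 = 21.11 − 18.96 = 2.15.
Lower fence = Q1 − 2·IQR = 18.96 − 4.30 = 14.66.
Upper fence = Q3 + 2·IQR = 21.11 + 4.30 = 25.41.
11.99 < 14.66 → outlier.
28.18 > 25.41 → outlier.
28.20 > 25.41 → outlier.
All remaining values lie within [14.66, 25.41].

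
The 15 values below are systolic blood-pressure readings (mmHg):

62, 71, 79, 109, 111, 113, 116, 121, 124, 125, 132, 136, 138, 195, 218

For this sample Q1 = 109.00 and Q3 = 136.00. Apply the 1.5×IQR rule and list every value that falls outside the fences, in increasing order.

IQR = Q3 − Q1 = 136.00 − 109.00 = 27.00.
Lower fence = Q1 − 1.5·IQR = 109.00 − 40.50 = 68.50.
Upper fence = Q3 + 1.5·IQR = 136.00 + 40.50 = 176.50.
62 < 68.50 → outlier.
195 > 176.50 → outlier.
218 > 176.50 → outlier.
All remaining values lie within [68.50, 176.50].

62, 195, 218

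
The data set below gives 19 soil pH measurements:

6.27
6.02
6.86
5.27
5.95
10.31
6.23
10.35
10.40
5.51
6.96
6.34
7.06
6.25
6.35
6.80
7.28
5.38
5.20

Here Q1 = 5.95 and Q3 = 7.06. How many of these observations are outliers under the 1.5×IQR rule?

IQR = 1.11; fences at 5.95 − 1.665 = 4.285 and 7.06 + 1.665 = 8.725.
Outside the cutoffs: 10.31, 10.35, 10.40.

3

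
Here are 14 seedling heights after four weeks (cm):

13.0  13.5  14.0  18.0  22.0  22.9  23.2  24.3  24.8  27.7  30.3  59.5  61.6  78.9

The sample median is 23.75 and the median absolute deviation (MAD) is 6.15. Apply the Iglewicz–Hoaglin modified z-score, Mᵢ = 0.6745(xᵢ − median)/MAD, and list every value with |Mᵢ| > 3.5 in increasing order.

59.5, 61.6, 78.9

|Mᵢ| > 3.5 ⇔ |xᵢ − 23.75| > 3.5·6.15/0.6745 = 31.91.
So outliers lie outside [-8.16, 55.66].
59.5: M = 3.92 → outlier.
61.6: M = 4.15 → outlier.
78.9: M = 6.05 → outlier.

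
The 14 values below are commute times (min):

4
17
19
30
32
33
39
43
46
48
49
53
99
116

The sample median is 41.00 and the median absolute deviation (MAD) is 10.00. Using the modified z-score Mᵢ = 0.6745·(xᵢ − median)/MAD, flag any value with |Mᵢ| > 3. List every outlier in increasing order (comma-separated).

|Mᵢ| > 3 ⇔ |xᵢ − 41.00| > 3·10.00/0.6745 = 44.48.
So outliers lie outside [-3.48, 85.48].
99: M = 3.91 → outlier.
116: M = 5.06 → outlier.

99, 116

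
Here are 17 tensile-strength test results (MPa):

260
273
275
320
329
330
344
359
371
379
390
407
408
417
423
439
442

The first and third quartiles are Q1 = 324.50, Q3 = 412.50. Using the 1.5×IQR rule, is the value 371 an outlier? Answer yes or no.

no

IQR = Q3 − Q1 = 412.50 − 324.50 = 88.00.
Lower fence = Q1 − 1.5·IQR = 324.50 − 132.00 = 192.50.
Upper fence = Q3 + 1.5·IQR = 412.50 + 132.00 = 544.50.
371 lies within [192.50, 544.50].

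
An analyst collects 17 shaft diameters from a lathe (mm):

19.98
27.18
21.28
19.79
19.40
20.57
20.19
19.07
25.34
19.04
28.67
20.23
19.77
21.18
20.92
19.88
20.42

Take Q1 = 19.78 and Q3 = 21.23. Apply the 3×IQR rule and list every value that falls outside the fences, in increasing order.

27.18, 28.67

IQR = Q3 − Q1 = 21.23 − 19.78 = 1.45.
Lower fence = Q1 − 3·IQR = 19.78 − 4.35 = 15.43.
Upper fence = Q3 + 3·IQR = 21.23 + 4.35 = 25.58.
27.18 > 25.58 → outlier.
28.67 > 25.58 → outlier.
All remaining values lie within [15.43, 25.58].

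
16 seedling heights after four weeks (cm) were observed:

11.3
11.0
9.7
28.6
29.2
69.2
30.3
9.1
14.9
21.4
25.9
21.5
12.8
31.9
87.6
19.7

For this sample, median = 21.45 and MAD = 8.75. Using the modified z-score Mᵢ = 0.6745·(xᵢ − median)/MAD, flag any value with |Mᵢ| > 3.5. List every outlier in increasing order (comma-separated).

69.2, 87.6

|Mᵢ| > 3.5 ⇔ |xᵢ − 21.45| > 3.5·8.75/0.6745 = 45.40.
So outliers lie outside [-23.95, 66.85].
69.2: M = 3.68 → outlier.
87.6: M = 5.10 → outlier.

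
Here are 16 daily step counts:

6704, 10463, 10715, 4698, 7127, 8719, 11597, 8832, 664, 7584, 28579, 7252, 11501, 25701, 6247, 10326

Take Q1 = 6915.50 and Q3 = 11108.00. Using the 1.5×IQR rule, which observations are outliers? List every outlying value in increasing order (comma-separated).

25701, 28579

IQR = Q3 − Q1 = 11108.00 − 6915.50 = 4192.50.
Lower fence = Q1 − 1.5·IQR = 6915.50 − 6288.75 = 626.75.
Upper fence = Q3 + 1.5·IQR = 11108.00 + 6288.75 = 17396.75.
25701 > 17396.75 → outlier.
28579 > 17396.75 → outlier.
All remaining values lie within [626.75, 17396.75].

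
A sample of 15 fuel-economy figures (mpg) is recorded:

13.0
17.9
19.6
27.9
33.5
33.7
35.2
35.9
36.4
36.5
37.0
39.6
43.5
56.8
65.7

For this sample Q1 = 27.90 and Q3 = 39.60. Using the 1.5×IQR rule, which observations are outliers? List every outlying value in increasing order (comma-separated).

IQR = Q3 − Q1 = 39.60 − 27.90 = 11.70.
Lower fence = Q1 − 1.5·IQR = 27.90 − 17.55 = 10.35.
Upper fence = Q3 + 1.5·IQR = 39.60 + 17.55 = 57.15.
65.7 > 57.15 → outlier.
All remaining values lie within [10.35, 57.15].

65.7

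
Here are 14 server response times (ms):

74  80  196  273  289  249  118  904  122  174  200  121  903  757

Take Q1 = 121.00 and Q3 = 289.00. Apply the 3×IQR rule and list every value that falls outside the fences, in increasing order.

IQR = Q3 − Q1 = 289.00 − 121.00 = 168.00.
Lower fence = Q1 − 3·IQR = 121.00 − 504.00 = -383.00.
Upper fence = Q3 + 3·IQR = 289.00 + 504.00 = 793.00.
903 > 793.00 → outlier.
904 > 793.00 → outlier.
All remaining values lie within [-383.00, 793.00].

903, 904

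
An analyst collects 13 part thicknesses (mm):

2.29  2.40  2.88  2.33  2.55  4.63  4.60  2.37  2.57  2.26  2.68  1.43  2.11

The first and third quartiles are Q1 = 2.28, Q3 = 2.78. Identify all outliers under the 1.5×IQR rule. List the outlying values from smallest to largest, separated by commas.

IQR = Q3 − Q1 = 2.78 − 2.28 = 0.50.
Lower fence = Q1 − 1.5·IQR = 2.28 − 0.75 = 1.53.
Upper fence = Q3 + 1.5·IQR = 2.78 + 0.75 = 3.53.
1.43 < 1.53 → outlier.
4.60 > 3.53 → outlier.
4.63 > 3.53 → outlier.
All remaining values lie within [1.53, 3.53].

1.43, 4.60, 4.63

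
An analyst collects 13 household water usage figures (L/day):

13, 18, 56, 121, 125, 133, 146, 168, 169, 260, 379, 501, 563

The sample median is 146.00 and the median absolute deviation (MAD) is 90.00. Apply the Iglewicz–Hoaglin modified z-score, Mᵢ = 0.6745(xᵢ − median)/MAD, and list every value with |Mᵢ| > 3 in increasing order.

|Mᵢ| > 3 ⇔ |xᵢ − 146.00| > 3·90.00/0.6745 = 400.30.
So outliers lie outside [-254.30, 546.30].
563: M = 3.13 → outlier.

563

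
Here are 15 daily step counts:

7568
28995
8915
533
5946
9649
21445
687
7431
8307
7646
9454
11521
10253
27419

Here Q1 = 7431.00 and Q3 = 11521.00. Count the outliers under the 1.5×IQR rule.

5

IQR = 4090.00; fences at 7431.00 − 6135.00 = 1296.00 and 11521.00 + 6135.00 = 17656.00.
Outside the cutoffs: 533, 687, 21445, 27419, 28995.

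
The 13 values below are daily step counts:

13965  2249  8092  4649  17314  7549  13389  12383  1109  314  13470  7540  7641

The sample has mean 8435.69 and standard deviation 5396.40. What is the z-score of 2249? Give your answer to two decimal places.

-1.15

z = (2249 − 8435.69) / 5396.40 = -1.15.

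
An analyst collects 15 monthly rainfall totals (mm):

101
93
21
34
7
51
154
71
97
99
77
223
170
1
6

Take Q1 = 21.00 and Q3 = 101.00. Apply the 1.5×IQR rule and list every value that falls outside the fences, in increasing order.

223

IQR = Q3 − Q1 = 101.00 − 21.00 = 80.00.
Lower fence = Q1 − 1.5·IQR = 21.00 − 120.00 = -99.00.
Upper fence = Q3 + 1.5·IQR = 101.00 + 120.00 = 221.00.
223 > 221.00 → outlier.
All remaining values lie within [-99.00, 221.00].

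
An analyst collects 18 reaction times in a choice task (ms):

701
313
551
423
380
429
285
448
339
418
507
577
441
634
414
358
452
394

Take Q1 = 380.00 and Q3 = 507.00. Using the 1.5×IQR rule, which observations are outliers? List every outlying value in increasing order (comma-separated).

IQR = Q3 − Q1 = 507.00 − 380.00 = 127.00.
Lower fence = Q1 − 1.5·IQR = 380.00 − 190.50 = 189.50.
Upper fence = Q3 + 1.5·IQR = 507.00 + 190.50 = 697.50.
701 > 697.50 → outlier.
All remaining values lie within [189.50, 697.50].

701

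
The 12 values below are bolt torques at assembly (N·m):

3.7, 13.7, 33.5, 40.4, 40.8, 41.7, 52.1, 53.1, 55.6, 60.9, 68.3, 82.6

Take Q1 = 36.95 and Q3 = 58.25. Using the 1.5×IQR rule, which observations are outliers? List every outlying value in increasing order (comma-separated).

IQR = Q3 − Q1 = 58.25 − 36.95 = 21.30.
Lower fence = Q1 − 1.5·IQR = 36.95 − 31.95 = 5.00.
Upper fence = Q3 + 1.5·IQR = 58.25 + 31.95 = 90.20.
3.7 < 5.00 → outlier.
All remaining values lie within [5.00, 90.20].

3.7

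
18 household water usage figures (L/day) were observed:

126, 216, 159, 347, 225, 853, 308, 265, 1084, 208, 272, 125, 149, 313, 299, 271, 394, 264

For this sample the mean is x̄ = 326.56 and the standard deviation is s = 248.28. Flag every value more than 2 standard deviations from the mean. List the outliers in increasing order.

Cutoffs at x̄ ± 2s: 326.56 ± 2·248.28 = [-170.00, 823.12].
853: z = 2.12, |z| > 2 → outlier.
1084: z = 3.05, |z| > 2 → outlier.
Every other value lies within [-170.00, 823.12].

853, 1084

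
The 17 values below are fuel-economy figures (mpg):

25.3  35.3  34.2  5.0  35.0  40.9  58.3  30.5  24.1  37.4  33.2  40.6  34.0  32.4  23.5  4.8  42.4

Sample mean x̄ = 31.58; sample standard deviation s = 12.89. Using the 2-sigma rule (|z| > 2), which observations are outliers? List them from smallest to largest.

4.8, 5.0, 58.3

Cutoffs at x̄ ± 2s: 31.58 ± 2·12.89 = [5.80, 57.36].
4.8: z = -2.08, |z| > 2 → outlier.
5.0: z = -2.06, |z| > 2 → outlier.
58.3: z = 2.07, |z| > 2 → outlier.
Every other value lies within [5.80, 57.36].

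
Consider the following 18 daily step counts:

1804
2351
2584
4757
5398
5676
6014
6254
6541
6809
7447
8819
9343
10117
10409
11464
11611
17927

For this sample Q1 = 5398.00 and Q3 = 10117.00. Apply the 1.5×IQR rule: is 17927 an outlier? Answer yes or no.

yes

IQR = Q3 − Q1 = 10117.00 − 5398.00 = 4719.00.
Lower fence = Q1 − 1.5·IQR = 5398.00 − 7078.50 = -1680.50.
Upper fence = Q3 + 1.5·IQR = 10117.00 + 7078.50 = 17195.50.
17927 lies above the upper fence.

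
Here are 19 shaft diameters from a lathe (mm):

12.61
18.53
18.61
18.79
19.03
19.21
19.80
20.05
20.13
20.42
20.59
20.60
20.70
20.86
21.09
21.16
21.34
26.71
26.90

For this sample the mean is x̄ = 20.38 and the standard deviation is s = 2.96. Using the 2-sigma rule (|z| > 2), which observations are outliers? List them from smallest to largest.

12.61, 26.71, 26.90

Cutoffs at x̄ ± 2s: 20.38 ± 2·2.96 = [14.46, 26.30].
12.61: z = -2.63, |z| > 2 → outlier.
26.71: z = 2.14, |z| > 2 → outlier.
26.90: z = 2.20, |z| > 2 → outlier.
Every other value lies within [14.46, 26.30].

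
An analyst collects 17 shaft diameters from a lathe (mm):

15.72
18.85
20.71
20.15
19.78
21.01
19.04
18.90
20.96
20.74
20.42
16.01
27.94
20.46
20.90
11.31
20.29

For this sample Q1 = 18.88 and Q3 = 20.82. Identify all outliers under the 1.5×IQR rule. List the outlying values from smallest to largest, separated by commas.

11.31, 15.72, 27.94

IQR = Q3 − Q1 = 20.82 − 18.88 = 1.94.
Lower fence = Q1 − 1.5·IQR = 18.88 − 2.91 = 15.97.
Upper fence = Q3 + 1.5·IQR = 20.82 + 2.91 = 23.73.
11.31 < 15.97 → outlier.
15.72 < 15.97 → outlier.
27.94 > 23.73 → outlier.
All remaining values lie within [15.97, 23.73].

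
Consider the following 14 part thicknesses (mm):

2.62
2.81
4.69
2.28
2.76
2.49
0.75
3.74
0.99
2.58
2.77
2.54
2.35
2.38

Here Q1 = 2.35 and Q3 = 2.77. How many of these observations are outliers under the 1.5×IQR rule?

IQR = 0.42; fences at 2.35 − 0.63 = 1.72 and 2.77 + 0.63 = 3.40.
Outside the cutoffs: 0.75, 0.99, 3.74, 4.69.

4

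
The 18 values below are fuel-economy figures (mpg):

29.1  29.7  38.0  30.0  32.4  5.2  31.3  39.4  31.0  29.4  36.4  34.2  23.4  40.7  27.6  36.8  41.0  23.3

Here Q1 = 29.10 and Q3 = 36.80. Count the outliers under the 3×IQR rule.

1

IQR = 7.70; fences at 29.10 − 23.10 = 6.00 and 36.80 + 23.10 = 59.90.
Outside the cutoffs: 5.2.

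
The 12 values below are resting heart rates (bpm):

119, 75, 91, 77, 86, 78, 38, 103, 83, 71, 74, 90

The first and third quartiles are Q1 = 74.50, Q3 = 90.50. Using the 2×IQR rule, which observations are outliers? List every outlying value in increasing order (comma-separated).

IQR = Q3 − Q1 = 90.50 − 74.50 = 16.00.
Lower fence = Q1 − 2·IQR = 74.50 − 32.00 = 42.50.
Upper fence = Q3 + 2·IQR = 90.50 + 32.00 = 122.50.
38 < 42.50 → outlier.
All remaining values lie within [42.50, 122.50].

38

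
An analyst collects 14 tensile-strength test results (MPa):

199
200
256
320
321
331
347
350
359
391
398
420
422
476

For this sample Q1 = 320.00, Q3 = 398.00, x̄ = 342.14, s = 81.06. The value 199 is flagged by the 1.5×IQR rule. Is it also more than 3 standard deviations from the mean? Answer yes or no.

no

z = (199 − 342.14) / 81.06 = -1.77.
|z| = 1.77 ≤ 3.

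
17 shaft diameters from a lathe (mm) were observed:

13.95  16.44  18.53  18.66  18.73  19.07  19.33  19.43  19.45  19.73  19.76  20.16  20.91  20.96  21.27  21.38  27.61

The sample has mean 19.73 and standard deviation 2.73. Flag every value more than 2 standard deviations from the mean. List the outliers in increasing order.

13.95, 27.61

Cutoffs at x̄ ± 2s: 19.73 ± 2·2.73 = [14.27, 25.19].
13.95: z = -2.12, |z| > 2 → outlier.
27.61: z = 2.89, |z| > 2 → outlier.
Every other value lies within [14.27, 25.19].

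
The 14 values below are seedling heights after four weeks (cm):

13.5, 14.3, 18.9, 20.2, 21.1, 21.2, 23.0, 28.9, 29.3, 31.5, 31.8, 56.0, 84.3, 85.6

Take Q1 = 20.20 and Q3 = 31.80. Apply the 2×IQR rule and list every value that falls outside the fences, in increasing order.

56.0, 84.3, 85.6

IQR = Q3 − Q1 = 31.80 − 20.20 = 11.60.
Lower fence = Q1 − 2·IQR = 20.20 − 23.20 = -3.00.
Upper fence = Q3 + 2·IQR = 31.80 + 23.20 = 55.00.
56.0 > 55.00 → outlier.
84.3 > 55.00 → outlier.
85.6 > 55.00 → outlier.
All remaining values lie within [-3.00, 55.00].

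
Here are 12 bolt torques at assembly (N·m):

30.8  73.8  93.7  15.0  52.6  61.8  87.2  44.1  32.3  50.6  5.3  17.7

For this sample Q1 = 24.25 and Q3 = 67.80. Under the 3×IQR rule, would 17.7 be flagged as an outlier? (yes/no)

IQR = Q3 − Q1 = 67.80 − 24.25 = 43.55.
Lower fence = Q1 − 3·IQR = 24.25 − 130.65 = -106.40.
Upper fence = Q3 + 3·IQR = 67.80 + 130.65 = 198.45.
17.7 lies within [-106.40, 198.45].

no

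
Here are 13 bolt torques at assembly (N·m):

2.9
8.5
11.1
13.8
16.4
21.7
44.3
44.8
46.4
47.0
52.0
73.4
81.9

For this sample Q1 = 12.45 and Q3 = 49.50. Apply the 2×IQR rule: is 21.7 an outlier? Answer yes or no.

no

IQR = Q3 − Q1 = 49.50 − 12.45 = 37.05.
Lower fence = Q1 − 2·IQR = 12.45 − 74.10 = -61.65.
Upper fence = Q3 + 2·IQR = 49.50 + 74.10 = 123.60.
21.7 lies within [-61.65, 123.60].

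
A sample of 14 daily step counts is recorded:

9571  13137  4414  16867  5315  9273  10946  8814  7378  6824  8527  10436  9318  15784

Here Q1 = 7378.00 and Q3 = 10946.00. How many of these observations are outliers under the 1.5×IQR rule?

IQR = 3568.00; fences at 7378.00 − 5352.00 = 2026.00 and 10946.00 + 5352.00 = 16298.00.
Outside the cutoffs: 16867.

1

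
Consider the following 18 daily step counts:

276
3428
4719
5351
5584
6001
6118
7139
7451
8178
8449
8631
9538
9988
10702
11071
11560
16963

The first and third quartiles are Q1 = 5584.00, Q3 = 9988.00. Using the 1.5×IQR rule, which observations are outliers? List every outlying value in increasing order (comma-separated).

16963

IQR = Q3 − Q1 = 9988.00 − 5584.00 = 4404.00.
Lower fence = Q1 − 1.5·IQR = 5584.00 − 6606.00 = -1022.00.
Upper fence = Q3 + 1.5·IQR = 9988.00 + 6606.00 = 16594.00.
16963 > 16594.00 → outlier.
All remaining values lie within [-1022.00, 16594.00].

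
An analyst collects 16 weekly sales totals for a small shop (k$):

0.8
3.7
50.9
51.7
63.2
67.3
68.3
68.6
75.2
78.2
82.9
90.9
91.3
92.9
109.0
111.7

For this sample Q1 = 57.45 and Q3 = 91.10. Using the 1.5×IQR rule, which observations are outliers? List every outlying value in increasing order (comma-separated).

0.8, 3.7

IQR = Q3 − Q1 = 91.10 − 57.45 = 33.65.
Lower fence = Q1 − 1.5·IQR = 57.45 − 50.475 = 6.975.
Upper fence = Q3 + 1.5·IQR = 91.10 + 50.475 = 141.575.
0.8 < 6.975 → outlier.
3.7 < 6.975 → outlier.
All remaining values lie within [6.975, 141.575].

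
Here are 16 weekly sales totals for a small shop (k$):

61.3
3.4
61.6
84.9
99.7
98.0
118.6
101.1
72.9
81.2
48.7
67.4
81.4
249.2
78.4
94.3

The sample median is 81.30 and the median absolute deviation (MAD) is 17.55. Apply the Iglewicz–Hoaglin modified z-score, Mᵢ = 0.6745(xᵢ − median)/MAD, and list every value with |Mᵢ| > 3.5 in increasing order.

|Mᵢ| > 3.5 ⇔ |xᵢ − 81.30| > 3.5·17.55/0.6745 = 91.07.
So outliers lie outside [-9.77, 172.37].
249.2: M = 6.45 → outlier.

249.2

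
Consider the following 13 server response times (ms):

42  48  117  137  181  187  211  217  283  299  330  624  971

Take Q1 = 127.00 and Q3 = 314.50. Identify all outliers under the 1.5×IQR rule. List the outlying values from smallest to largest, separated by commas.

624, 971

IQR = Q3 − Q1 = 314.50 − 127.00 = 187.50.
Lower fence = Q1 − 1.5·IQR = 127.00 − 281.25 = -154.25.
Upper fence = Q3 + 1.5·IQR = 314.50 + 281.25 = 595.75.
624 > 595.75 → outlier.
971 > 595.75 → outlier.
All remaining values lie within [-154.25, 595.75].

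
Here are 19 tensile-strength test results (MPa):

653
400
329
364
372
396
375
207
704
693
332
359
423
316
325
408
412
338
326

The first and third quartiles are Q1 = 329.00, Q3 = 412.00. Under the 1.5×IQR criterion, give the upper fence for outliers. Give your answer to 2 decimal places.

536.50

IQR = Q3 − Q1 = 412.00 − 329.00 = 83.00.
Lower fence = Q1 − 1.5·IQR = 329.00 − 124.50 = 204.50.
Upper fence = Q3 + 1.5·IQR = 412.00 + 124.50 = 536.50.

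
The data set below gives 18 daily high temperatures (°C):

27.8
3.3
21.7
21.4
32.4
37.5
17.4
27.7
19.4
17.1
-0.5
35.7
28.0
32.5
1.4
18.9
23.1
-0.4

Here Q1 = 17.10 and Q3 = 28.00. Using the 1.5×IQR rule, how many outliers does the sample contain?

2

IQR = 10.90; fences at 17.10 − 16.35 = 0.75 and 28.00 + 16.35 = 44.35.
Outside the cutoffs: -0.5, -0.4.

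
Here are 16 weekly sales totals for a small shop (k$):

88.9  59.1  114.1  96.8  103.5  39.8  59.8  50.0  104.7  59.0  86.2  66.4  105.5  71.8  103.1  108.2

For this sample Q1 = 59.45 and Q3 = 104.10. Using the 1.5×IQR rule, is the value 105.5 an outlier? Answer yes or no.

IQR = Q3 − Q1 = 104.10 − 59.45 = 44.65.
Lower fence = Q1 − 1.5·IQR = 59.45 − 66.975 = -7.525.
Upper fence = Q3 + 1.5·IQR = 104.10 + 66.975 = 171.075.
105.5 lies within [-7.525, 171.075].

no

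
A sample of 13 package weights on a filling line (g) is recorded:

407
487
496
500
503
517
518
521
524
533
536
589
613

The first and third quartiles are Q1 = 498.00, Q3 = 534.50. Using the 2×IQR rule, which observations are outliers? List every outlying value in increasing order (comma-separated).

IQR = Q3 − Q1 = 534.50 − 498.00 = 36.50.
Lower fence = Q1 − 2·IQR = 498.00 − 73.00 = 425.00.
Upper fence = Q3 + 2·IQR = 534.50 + 73.00 = 607.50.
407 < 425.00 → outlier.
613 > 607.50 → outlier.
All remaining values lie within [425.00, 607.50].

407, 613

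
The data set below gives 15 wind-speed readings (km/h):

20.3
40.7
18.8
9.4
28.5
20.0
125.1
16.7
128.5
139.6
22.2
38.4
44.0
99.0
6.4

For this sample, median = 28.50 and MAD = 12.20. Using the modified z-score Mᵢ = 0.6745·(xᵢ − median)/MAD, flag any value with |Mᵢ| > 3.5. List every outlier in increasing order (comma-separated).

|Mᵢ| > 3.5 ⇔ |xᵢ − 28.50| > 3.5·12.20/0.6745 = 63.31.
So outliers lie outside [-34.81, 91.81].
99.0: M = 3.90 → outlier.
125.1: M = 5.34 → outlier.
128.5: M = 5.53 → outlier.
139.6: M = 6.14 → outlier.

99.0, 125.1, 128.5, 139.6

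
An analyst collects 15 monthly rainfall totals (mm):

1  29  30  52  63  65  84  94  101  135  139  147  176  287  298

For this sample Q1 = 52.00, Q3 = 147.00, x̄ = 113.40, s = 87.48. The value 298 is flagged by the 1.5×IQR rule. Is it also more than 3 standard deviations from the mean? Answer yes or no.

no

z = (298 − 113.40) / 87.48 = 2.11.
|z| = 2.11 ≤ 3.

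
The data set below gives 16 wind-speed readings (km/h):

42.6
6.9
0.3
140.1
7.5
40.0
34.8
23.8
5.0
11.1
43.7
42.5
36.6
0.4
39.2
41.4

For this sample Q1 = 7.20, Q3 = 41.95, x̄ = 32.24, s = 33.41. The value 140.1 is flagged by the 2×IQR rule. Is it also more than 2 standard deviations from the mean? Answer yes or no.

yes

z = (140.1 − 32.24) / 33.41 = 3.23.
|z| = 3.23 > 2.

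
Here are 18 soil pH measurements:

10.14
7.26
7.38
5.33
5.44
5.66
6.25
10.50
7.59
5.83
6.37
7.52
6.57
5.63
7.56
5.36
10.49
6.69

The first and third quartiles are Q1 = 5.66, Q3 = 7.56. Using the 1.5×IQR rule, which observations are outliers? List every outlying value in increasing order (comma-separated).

10.49, 10.50

IQR = Q3 − Q1 = 7.56 − 5.66 = 1.90.
Lower fence = Q1 − 1.5·IQR = 5.66 − 2.85 = 2.81.
Upper fence = Q3 + 1.5·IQR = 7.56 + 2.85 = 10.41.
10.49 > 10.41 → outlier.
10.50 > 10.41 → outlier.
All remaining values lie within [2.81, 10.41].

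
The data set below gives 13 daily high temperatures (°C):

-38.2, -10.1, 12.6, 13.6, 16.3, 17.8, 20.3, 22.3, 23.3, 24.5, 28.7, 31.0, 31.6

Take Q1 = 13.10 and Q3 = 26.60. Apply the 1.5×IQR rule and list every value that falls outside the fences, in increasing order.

IQR = Q3 − Q1 = 26.60 − 13.10 = 13.50.
Lower fence = Q1 − 1.5·IQR = 13.10 − 20.25 = -7.15.
Upper fence = Q3 + 1.5·IQR = 26.60 + 20.25 = 46.85.
-38.2 < -7.15 → outlier.
-10.1 < -7.15 → outlier.
All remaining values lie within [-7.15, 46.85].

-38.2, -10.1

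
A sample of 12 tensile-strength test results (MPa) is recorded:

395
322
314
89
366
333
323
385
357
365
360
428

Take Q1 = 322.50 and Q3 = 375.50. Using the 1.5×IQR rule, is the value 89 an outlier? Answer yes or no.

yes

IQR = Q3 − Q1 = 375.50 − 322.50 = 53.00.
Lower fence = Q1 − 1.5·IQR = 322.50 − 79.50 = 243.00.
Upper fence = Q3 + 1.5·IQR = 375.50 + 79.50 = 455.00.
89 lies below the lower fence.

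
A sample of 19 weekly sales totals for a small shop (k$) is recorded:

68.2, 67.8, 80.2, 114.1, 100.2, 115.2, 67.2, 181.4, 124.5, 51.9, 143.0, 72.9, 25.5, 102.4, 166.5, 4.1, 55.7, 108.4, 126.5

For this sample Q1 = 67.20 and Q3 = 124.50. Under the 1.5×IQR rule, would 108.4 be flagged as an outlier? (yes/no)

no

IQR = Q3 − Q1 = 124.50 − 67.20 = 57.30.
Lower fence = Q1 − 1.5·IQR = 67.20 − 85.95 = -18.75.
Upper fence = Q3 + 1.5·IQR = 124.50 + 85.95 = 210.45.
108.4 lies within [-18.75, 210.45].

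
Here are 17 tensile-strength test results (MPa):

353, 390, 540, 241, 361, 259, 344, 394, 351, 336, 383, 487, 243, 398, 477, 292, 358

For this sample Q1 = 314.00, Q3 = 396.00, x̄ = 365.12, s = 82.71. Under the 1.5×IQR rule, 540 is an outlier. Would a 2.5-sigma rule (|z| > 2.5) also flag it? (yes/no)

z = (540 − 365.12) / 82.71 = 2.11.
|z| = 2.11 ≤ 2.5.

no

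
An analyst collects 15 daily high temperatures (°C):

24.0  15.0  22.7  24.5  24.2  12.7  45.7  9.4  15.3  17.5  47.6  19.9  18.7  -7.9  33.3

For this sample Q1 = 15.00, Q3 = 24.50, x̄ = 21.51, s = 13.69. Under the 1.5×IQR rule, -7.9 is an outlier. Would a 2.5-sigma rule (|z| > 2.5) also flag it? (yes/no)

no

z = (-7.9 − 21.51) / 13.69 = -2.15.
|z| = 2.15 ≤ 2.5.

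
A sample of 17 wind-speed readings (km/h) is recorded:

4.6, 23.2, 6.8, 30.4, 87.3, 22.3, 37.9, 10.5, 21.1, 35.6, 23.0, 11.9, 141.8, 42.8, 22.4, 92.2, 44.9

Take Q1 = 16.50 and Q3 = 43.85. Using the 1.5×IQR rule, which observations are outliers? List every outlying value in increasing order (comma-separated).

IQR = Q3 − Q1 = 43.85 − 16.50 = 27.35.
Lower fence = Q1 − 1.5·IQR = 16.50 − 41.025 = -24.525.
Upper fence = Q3 + 1.5·IQR = 43.85 + 41.025 = 84.875.
87.3 > 84.875 → outlier.
92.2 > 84.875 → outlier.
141.8 > 84.875 → outlier.
All remaining values lie within [-24.525, 84.875].

87.3, 92.2, 141.8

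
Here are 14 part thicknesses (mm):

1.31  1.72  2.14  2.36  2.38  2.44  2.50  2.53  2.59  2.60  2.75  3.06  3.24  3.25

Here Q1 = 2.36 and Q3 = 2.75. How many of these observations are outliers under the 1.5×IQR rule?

IQR = 0.39; fences at 2.36 − 0.585 = 1.775 and 2.75 + 0.585 = 3.335.
Outside the cutoffs: 1.31, 1.72.

2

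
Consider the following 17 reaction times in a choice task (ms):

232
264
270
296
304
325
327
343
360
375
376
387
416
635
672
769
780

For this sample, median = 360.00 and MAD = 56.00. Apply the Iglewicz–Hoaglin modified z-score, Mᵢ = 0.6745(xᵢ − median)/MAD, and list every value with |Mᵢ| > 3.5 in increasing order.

672, 769, 780

|Mᵢ| > 3.5 ⇔ |xᵢ − 360.00| > 3.5·56.00/0.6745 = 290.59.
So outliers lie outside [69.41, 650.59].
672: M = 3.76 → outlier.
769: M = 4.93 → outlier.
780: M = 5.06 → outlier.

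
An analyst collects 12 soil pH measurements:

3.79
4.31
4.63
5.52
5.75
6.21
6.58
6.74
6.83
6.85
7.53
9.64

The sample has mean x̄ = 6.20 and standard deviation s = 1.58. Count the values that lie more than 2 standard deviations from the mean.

Cutoffs: x̄ ± 2s = [3.04, 9.36].
Outside the cutoffs: 9.64.

1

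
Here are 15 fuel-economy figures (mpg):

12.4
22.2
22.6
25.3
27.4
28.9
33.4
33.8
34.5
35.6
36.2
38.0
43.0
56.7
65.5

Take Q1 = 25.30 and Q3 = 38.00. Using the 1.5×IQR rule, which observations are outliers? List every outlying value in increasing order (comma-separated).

65.5

IQR = Q3 − Q1 = 38.00 − 25.30 = 12.70.
Lower fence = Q1 − 1.5·IQR = 25.30 − 19.05 = 6.25.
Upper fence = Q3 + 1.5·IQR = 38.00 + 19.05 = 57.05.
65.5 > 57.05 → outlier.
All remaining values lie within [6.25, 57.05].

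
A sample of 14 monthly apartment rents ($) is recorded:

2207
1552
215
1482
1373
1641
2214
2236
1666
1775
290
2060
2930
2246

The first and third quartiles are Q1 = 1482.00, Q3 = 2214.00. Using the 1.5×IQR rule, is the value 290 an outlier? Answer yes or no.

IQR = Q3 − Q1 = 2214.00 − 1482.00 = 732.00.
Lower fence = Q1 − 1.5·IQR = 1482.00 − 1098.00 = 384.00.
Upper fence = Q3 + 1.5·IQR = 2214.00 + 1098.00 = 3312.00.
290 lies below the lower fence.

yes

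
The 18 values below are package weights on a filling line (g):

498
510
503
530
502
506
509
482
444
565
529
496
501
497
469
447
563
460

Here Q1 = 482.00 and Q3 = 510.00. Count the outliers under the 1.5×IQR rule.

IQR = 28.00; fences at 482.00 − 42.00 = 440.00 and 510.00 + 42.00 = 552.00.
Outside the cutoffs: 563, 565.

2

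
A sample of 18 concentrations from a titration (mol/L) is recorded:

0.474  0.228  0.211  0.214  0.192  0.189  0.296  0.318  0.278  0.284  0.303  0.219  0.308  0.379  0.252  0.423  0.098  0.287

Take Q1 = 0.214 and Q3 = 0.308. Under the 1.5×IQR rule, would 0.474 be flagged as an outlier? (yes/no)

yes

IQR = Q3 − Q1 = 0.308 − 0.214 = 0.094.
Lower fence = Q1 − 1.5·IQR = 0.214 − 0.141 = 0.073.
Upper fence = Q3 + 1.5·IQR = 0.308 + 0.141 = 0.449.
0.474 lies above the upper fence.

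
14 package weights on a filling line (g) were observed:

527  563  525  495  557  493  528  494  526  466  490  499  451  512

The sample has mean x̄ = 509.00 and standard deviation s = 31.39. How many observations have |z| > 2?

0

Cutoffs: x̄ ± 2s = [446.22, 571.78].
Every value lies within the cutoffs.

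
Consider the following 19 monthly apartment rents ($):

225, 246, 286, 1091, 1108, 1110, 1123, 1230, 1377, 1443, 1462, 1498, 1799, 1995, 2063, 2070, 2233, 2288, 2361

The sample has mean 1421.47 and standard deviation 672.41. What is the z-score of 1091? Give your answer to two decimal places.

-0.49

z = (1091 − 1421.47) / 672.41 = -0.49.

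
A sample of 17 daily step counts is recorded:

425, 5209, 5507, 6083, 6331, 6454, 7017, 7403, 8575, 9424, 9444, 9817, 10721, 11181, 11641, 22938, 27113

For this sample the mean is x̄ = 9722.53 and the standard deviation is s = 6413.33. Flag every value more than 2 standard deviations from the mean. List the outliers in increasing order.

Cutoffs at x̄ ± 2s: 9722.53 ± 2·6413.33 = [-3104.13, 22549.19].
22938: z = 2.06, |z| > 2 → outlier.
27113: z = 2.71, |z| > 2 → outlier.
Every other value lies within [-3104.13, 22549.19].

22938, 27113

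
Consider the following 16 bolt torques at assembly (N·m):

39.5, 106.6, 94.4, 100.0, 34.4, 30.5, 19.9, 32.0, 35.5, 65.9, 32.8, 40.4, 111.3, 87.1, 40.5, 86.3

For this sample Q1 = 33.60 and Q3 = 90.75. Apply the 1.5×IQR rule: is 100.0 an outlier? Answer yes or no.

IQR = Q3 − Q1 = 90.75 − 33.60 = 57.15.
Lower fence = Q1 − 1.5·IQR = 33.60 − 85.725 = -52.125.
Upper fence = Q3 + 1.5·IQR = 90.75 + 85.725 = 176.475.
100.0 lies within [-52.125, 176.475].

no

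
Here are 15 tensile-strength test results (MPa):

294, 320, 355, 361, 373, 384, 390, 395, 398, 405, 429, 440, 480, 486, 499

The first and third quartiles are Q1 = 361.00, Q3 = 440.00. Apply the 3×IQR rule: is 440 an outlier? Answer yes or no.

no

IQR = Q3 − Q1 = 440.00 − 361.00 = 79.00.
Lower fence = Q1 − 3·IQR = 361.00 − 237.00 = 124.00.
Upper fence = Q3 + 3·IQR = 440.00 + 237.00 = 677.00.
440 lies within [124.00, 677.00].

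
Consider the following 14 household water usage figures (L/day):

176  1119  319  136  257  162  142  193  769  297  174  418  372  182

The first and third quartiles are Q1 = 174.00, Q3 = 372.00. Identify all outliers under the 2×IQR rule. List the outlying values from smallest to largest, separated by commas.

IQR = Q3 − Q1 = 372.00 − 174.00 = 198.00.
Lower fence = Q1 − 2·IQR = 174.00 − 396.00 = -222.00.
Upper fence = Q3 + 2·IQR = 372.00 + 396.00 = 768.00.
769 > 768.00 → outlier.
1119 > 768.00 → outlier.
All remaining values lie within [-222.00, 768.00].

769, 1119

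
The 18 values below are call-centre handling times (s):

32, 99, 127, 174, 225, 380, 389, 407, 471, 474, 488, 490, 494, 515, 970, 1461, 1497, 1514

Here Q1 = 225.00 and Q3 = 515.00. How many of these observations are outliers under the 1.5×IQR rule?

IQR = 290.00; fences at 225.00 − 435.00 = -210.00 and 515.00 + 435.00 = 950.00.
Outside the cutoffs: 970, 1461, 1497, 1514.

4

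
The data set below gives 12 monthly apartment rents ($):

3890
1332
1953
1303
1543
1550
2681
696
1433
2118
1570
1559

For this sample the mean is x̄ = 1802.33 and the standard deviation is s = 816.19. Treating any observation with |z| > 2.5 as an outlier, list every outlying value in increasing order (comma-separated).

3890

Cutoffs at x̄ ± 2.5s: 1802.33 ± 2.5·816.19 = [-238.145, 3842.805].
3890: z = 2.56, |z| > 2.5 → outlier.
Every other value lies within [-238.145, 3842.805].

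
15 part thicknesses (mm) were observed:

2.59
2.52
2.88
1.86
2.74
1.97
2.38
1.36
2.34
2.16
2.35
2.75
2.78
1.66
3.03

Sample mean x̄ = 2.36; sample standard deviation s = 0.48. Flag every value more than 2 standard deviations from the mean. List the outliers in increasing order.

Cutoffs at x̄ ± 2s: 2.36 ± 2·0.48 = [1.40, 3.32].
1.36: z = -2.08, |z| > 2 → outlier.
Every other value lies within [1.40, 3.32].

1.36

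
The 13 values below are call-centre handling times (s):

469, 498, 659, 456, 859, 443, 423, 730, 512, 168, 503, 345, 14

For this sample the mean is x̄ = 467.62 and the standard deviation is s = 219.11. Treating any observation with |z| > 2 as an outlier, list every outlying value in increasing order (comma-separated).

14

Cutoffs at x̄ ± 2s: 467.62 ± 2·219.11 = [29.40, 905.84].
14: z = -2.07, |z| > 2 → outlier.
Every other value lies within [29.40, 905.84].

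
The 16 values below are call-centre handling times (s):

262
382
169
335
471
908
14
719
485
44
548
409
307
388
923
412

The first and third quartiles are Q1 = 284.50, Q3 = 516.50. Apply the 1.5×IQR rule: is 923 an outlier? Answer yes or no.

IQR = Q3 − Q1 = 516.50 − 284.50 = 232.00.
Lower fence = Q1 − 1.5·IQR = 284.50 − 348.00 = -63.50.
Upper fence = Q3 + 1.5·IQR = 516.50 + 348.00 = 864.50.
923 lies above the upper fence.

yes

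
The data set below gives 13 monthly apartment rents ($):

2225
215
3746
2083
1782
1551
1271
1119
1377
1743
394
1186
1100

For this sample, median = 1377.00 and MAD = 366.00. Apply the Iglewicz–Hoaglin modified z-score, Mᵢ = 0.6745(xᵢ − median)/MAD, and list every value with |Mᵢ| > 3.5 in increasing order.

|Mᵢ| > 3.5 ⇔ |xᵢ − 1377.00| > 3.5·366.00/0.6745 = 1899.18.
So outliers lie outside [-522.18, 3276.18].
3746: M = 4.37 → outlier.

3746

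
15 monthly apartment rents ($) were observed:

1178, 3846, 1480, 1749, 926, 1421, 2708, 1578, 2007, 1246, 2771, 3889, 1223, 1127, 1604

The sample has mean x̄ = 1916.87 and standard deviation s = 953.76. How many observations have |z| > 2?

Cutoffs: x̄ ± 2s = [9.35, 3824.39].
Outside the cutoffs: 3846, 3889.

2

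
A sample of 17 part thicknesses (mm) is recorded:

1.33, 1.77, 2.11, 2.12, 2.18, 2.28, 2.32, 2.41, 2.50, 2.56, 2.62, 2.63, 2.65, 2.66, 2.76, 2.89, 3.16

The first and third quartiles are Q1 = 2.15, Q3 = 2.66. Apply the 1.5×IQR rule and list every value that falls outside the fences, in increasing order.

1.33

IQR = Q3 − Q1 = 2.66 − 2.15 = 0.51.
Lower fence = Q1 − 1.5·IQR = 2.15 − 0.765 = 1.385.
Upper fence = Q3 + 1.5·IQR = 2.66 + 0.765 = 3.425.
1.33 < 1.385 → outlier.
All remaining values lie within [1.385, 3.425].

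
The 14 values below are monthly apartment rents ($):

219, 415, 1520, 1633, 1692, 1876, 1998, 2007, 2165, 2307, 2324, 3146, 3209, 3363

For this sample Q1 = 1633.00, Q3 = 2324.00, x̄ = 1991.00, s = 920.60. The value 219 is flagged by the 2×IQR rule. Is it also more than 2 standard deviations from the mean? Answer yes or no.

z = (219 − 1991.00) / 920.60 = -1.92.
|z| = 1.92 ≤ 2.

no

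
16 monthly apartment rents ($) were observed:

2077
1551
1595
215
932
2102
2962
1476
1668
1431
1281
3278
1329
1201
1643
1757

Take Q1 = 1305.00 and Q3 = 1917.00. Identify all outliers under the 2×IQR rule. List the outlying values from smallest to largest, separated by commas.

IQR = Q3 − Q1 = 1917.00 − 1305.00 = 612.00.
Lower fence = Q1 − 2·IQR = 1305.00 − 1224.00 = 81.00.
Upper fence = Q3 + 2·IQR = 1917.00 + 1224.00 = 3141.00.
3278 > 3141.00 → outlier.
All remaining values lie within [81.00, 3141.00].

3278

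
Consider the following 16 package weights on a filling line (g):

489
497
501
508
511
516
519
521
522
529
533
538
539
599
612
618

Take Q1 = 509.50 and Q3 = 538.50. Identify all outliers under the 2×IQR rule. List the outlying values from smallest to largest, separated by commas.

IQR = Q3 − Q1 = 538.50 − 509.50 = 29.00.
Lower fence = Q1 − 2·IQR = 509.50 − 58.00 = 451.50.
Upper fence = Q3 + 2·IQR = 538.50 + 58.00 = 596.50.
599 > 596.50 → outlier.
612 > 596.50 → outlier.
618 > 596.50 → outlier.
All remaining values lie within [451.50, 596.50].

599, 612, 618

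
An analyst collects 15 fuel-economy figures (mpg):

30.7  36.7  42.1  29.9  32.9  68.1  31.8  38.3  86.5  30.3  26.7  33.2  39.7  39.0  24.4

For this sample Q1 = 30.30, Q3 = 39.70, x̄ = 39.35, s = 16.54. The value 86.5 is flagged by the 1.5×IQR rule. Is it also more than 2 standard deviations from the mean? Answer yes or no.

z = (86.5 − 39.35) / 16.54 = 2.85.
|z| = 2.85 > 2.

yes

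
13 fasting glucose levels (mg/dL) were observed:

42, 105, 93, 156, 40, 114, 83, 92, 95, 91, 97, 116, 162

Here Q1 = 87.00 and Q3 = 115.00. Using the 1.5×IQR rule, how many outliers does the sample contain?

3

IQR = 28.00; fences at 87.00 − 42.00 = 45.00 and 115.00 + 42.00 = 157.00.
Outside the cutoffs: 40, 42, 162.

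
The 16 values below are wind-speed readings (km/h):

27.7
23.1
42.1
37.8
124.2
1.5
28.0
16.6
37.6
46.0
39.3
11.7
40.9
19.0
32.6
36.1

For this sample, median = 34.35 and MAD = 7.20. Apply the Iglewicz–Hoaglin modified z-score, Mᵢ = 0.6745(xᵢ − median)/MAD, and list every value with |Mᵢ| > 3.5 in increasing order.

|Mᵢ| > 3.5 ⇔ |xᵢ − 34.35| > 3.5·7.20/0.6745 = 37.36.
So outliers lie outside [-3.01, 71.71].
124.2: M = 8.42 → outlier.

124.2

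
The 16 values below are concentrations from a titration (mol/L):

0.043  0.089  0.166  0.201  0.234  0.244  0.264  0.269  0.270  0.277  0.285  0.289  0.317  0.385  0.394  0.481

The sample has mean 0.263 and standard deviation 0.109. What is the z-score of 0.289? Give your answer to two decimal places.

0.24

z = (0.289 − 0.263) / 0.109 = 0.24.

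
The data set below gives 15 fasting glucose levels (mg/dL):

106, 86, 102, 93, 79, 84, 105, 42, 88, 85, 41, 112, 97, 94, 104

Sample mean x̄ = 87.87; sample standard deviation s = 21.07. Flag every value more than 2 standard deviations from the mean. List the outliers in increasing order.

41, 42

Cutoffs at x̄ ± 2s: 87.87 ± 2·21.07 = [45.73, 130.01].
41: z = -2.22, |z| > 2 → outlier.
42: z = -2.18, |z| > 2 → outlier.
Every other value lies within [45.73, 130.01].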